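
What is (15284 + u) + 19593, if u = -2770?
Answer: 32107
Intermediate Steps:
(15284 + u) + 19593 = (15284 - 2770) + 19593 = 12514 + 19593 = 32107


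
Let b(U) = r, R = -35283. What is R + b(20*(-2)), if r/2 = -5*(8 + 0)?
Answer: -35363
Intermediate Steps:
r = -80 (r = 2*(-5*(8 + 0)) = 2*(-5*8) = 2*(-40) = -80)
b(U) = -80
R + b(20*(-2)) = -35283 - 80 = -35363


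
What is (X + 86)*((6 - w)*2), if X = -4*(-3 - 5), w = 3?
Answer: 708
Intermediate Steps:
X = 32 (X = -4*(-8) = 32)
(X + 86)*((6 - w)*2) = (32 + 86)*((6 - 1*3)*2) = 118*((6 - 3)*2) = 118*(3*2) = 118*6 = 708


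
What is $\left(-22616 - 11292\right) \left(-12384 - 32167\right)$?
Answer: $1510635308$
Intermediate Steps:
$\left(-22616 - 11292\right) \left(-12384 - 32167\right) = \left(-33908\right) \left(-44551\right) = 1510635308$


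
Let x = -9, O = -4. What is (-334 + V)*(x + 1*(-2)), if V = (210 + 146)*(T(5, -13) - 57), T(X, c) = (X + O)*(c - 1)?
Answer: 281710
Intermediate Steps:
T(X, c) = (-1 + c)*(-4 + X) (T(X, c) = (X - 4)*(c - 1) = (-4 + X)*(-1 + c) = (-1 + c)*(-4 + X))
V = -25276 (V = (210 + 146)*((4 - 1*5 - 4*(-13) + 5*(-13)) - 57) = 356*((4 - 5 + 52 - 65) - 57) = 356*(-14 - 57) = 356*(-71) = -25276)
(-334 + V)*(x + 1*(-2)) = (-334 - 25276)*(-9 + 1*(-2)) = -25610*(-9 - 2) = -25610*(-11) = 281710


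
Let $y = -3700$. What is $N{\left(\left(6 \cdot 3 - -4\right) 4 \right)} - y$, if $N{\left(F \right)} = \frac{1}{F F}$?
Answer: $\frac{28652801}{7744} \approx 3700.0$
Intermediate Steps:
$N{\left(F \right)} = \frac{1}{F^{2}}$
$N{\left(\left(6 \cdot 3 - -4\right) 4 \right)} - y = \frac{1}{16 \left(6 \cdot 3 - -4\right)^{2}} - -3700 = \frac{1}{16 \left(18 + 4\right)^{2}} + 3700 = \frac{1}{7744} + 3700 = \frac{28652801}{7744}$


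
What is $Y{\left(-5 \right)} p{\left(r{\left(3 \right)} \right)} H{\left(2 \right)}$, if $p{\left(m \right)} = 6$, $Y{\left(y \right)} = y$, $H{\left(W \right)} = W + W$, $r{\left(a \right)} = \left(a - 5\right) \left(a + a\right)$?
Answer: $-120$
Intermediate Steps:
$r{\left(a \right)} = 2 a \left(-5 + a\right)$ ($r{\left(a \right)} = \left(-5 + a\right) 2 a = 2 a \left(-5 + a\right)$)
$H{\left(W \right)} = 2 W$
$Y{\left(-5 \right)} p{\left(r{\left(3 \right)} \right)} H{\left(2 \right)} = \left(-5\right) 6 \cdot 2 \cdot 2 = \left(-30\right) 4 = -120$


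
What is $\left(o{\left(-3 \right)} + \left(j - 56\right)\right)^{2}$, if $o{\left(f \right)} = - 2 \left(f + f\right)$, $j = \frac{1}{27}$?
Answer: $\frac{1408969}{729} \approx 1932.7$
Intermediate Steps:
$j = \frac{1}{27} \approx 0.037037$
$o{\left(f \right)} = - 4 f$ ($o{\left(f \right)} = - 2 \cdot 2 f = - 4 f$)
$\left(o{\left(-3 \right)} + \left(j - 56\right)\right)^{2} = \left(\left(-4\right) \left(-3\right) + \left(\frac{1}{27} - 56\right)\right)^{2} = \left(12 - \frac{1511}{27}\right)^{2} = \left(- \frac{1187}{27}\right)^{2} = \frac{1408969}{729}$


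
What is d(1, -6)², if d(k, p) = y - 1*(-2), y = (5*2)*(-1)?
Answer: 64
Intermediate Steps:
y = -10 (y = 10*(-1) = -10)
d(k, p) = -8 (d(k, p) = -10 - 1*(-2) = -10 + 2 = -8)
d(1, -6)² = (-8)² = 64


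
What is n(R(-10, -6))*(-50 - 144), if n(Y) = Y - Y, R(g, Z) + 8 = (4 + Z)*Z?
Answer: 0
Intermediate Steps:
R(g, Z) = -8 + Z*(4 + Z) (R(g, Z) = -8 + (4 + Z)*Z = -8 + Z*(4 + Z))
n(Y) = 0
n(R(-10, -6))*(-50 - 144) = 0*(-50 - 144) = 0*(-194) = 0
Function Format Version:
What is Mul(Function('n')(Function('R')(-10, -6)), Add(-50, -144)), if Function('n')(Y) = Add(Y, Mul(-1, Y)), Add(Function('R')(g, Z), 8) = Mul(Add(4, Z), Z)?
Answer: 0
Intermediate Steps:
Function('R')(g, Z) = Add(-8, Mul(Z, Add(4, Z))) (Function('R')(g, Z) = Add(-8, Mul(Add(4, Z), Z)) = Add(-8, Mul(Z, Add(4, Z))))
Function('n')(Y) = 0
Mul(Function('n')(Function('R')(-10, -6)), Add(-50, -144)) = Mul(0, Add(-50, -144)) = Mul(0, -194) = 0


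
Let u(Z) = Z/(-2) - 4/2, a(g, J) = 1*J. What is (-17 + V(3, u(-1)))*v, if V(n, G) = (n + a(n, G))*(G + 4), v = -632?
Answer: 8374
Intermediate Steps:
a(g, J) = J
u(Z) = -2 - Z/2 (u(Z) = Z*(-½) - 4*½ = -Z/2 - 2 = -2 - Z/2)
V(n, G) = (4 + G)*(G + n) (V(n, G) = (n + G)*(G + 4) = (G + n)*(4 + G) = (4 + G)*(G + n))
(-17 + V(3, u(-1)))*v = (-17 + ((-2 - ½*(-1))² + 4*(-2 - ½*(-1)) + 4*3 + (-2 - ½*(-1))*3))*(-632) = (-17 + ((-2 + ½)² + 4*(-2 + ½) + 12 + (-2 + ½)*3))*(-632) = (-17 + ((-3/2)² + 4*(-3/2) + 12 - 3/2*3))*(-632) = (-17 + (9/4 - 6 + 12 - 9/2))*(-632) = (-17 + 15/4)*(-632) = -53/4*(-632) = 8374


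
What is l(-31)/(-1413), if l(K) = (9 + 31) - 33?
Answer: -7/1413 ≈ -0.0049540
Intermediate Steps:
l(K) = 7 (l(K) = 40 - 33 = 7)
l(-31)/(-1413) = 7/(-1413) = 7*(-1/1413) = -7/1413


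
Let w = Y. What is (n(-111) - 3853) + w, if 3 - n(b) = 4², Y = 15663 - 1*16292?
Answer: -4495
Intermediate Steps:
Y = -629 (Y = 15663 - 16292 = -629)
w = -629
n(b) = -13 (n(b) = 3 - 1*4² = 3 - 1*16 = 3 - 16 = -13)
(n(-111) - 3853) + w = (-13 - 3853) - 629 = -3866 - 629 = -4495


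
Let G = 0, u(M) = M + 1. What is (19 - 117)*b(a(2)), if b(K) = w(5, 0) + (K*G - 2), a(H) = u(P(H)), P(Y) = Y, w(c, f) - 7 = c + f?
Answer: -980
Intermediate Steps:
w(c, f) = 7 + c + f (w(c, f) = 7 + (c + f) = 7 + c + f)
u(M) = 1 + M
a(H) = 1 + H
b(K) = 10 (b(K) = (7 + 5 + 0) + (K*0 - 2) = 12 + (0 - 2) = 12 - 2 = 10)
(19 - 117)*b(a(2)) = (19 - 117)*10 = -98*10 = -980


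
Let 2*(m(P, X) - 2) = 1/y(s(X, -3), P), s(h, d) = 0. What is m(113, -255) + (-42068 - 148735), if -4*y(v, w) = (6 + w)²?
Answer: -2701932963/14161 ≈ -1.9080e+5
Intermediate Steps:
y(v, w) = -(6 + w)²/4
m(P, X) = 2 - 2/(6 + P)² (m(P, X) = 2 + 1/(2*((-(6 + P)²/4))) = 2 + (-4/(6 + P)²)/2 = 2 - 2/(6 + P)²)
m(113, -255) + (-42068 - 148735) = (2 - 2/(6 + 113)²) + (-42068 - 148735) = (2 - 2/119²) - 190803 = (2 - 2*1/14161) - 190803 = (2 - 2/14161) - 190803 = 28320/14161 - 190803 = -2701932963/14161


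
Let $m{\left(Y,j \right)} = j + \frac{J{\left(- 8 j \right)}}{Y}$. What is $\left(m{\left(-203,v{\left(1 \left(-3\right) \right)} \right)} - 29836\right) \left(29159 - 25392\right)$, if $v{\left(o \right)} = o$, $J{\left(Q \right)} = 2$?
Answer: $- \frac{22817920673}{203} \approx -1.124 \cdot 10^{8}$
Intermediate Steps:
$m{\left(Y,j \right)} = j + \frac{2}{Y}$
$\left(m{\left(-203,v{\left(1 \left(-3\right) \right)} \right)} - 29836\right) \left(29159 - 25392\right) = \left(\left(1 \left(-3\right) + \frac{2}{-203}\right) - 29836\right) \left(29159 - 25392\right) = \left(\left(-3 + 2 \left(- \frac{1}{203}\right)\right) - 29836\right) 3767 = \left(\left(-3 - \frac{2}{203}\right) - 29836\right) 3767 = \left(- \frac{611}{203} - 29836\right) 3767 = \left(- \frac{6057319}{203}\right) 3767 = - \frac{22817920673}{203}$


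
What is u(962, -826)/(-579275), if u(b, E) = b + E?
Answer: -8/34075 ≈ -0.00023478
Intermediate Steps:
u(b, E) = E + b
u(962, -826)/(-579275) = (-826 + 962)/(-579275) = 136*(-1/579275) = -8/34075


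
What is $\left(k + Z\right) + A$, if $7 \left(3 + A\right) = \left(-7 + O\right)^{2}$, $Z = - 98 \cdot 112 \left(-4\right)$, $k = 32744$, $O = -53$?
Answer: $\frac{540115}{7} \approx 77159.0$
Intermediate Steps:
$Z = 43904$ ($Z = \left(-98\right) \left(-448\right) = 43904$)
$A = \frac{3579}{7}$ ($A = -3 + \frac{\left(-7 - 53\right)^{2}}{7} = -3 + \frac{\left(-60\right)^{2}}{7} = -3 + \frac{1}{7} \cdot 3600 = -3 + \frac{3600}{7} = \frac{3579}{7} \approx 511.29$)
$\left(k + Z\right) + A = \left(32744 + 43904\right) + \frac{3579}{7} = 76648 + \frac{3579}{7} = \frac{540115}{7}$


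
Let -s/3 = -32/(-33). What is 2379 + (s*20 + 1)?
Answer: 25540/11 ≈ 2321.8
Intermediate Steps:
s = -32/11 (s = -(-96)/(-33) = -(-96)*(-1)/33 = -3*32/33 = -32/11 ≈ -2.9091)
2379 + (s*20 + 1) = 2379 + (-32/11*20 + 1) = 2379 + (-640/11 + 1) = 2379 - 629/11 = 25540/11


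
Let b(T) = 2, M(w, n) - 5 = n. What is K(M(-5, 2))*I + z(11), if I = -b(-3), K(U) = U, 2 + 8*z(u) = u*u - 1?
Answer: ¾ ≈ 0.75000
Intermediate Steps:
z(u) = -3/8 + u²/8 (z(u) = -¼ + (u*u - 1)/8 = -¼ + (u² - 1)/8 = -¼ + (-1 + u²)/8 = -¼ + (-⅛ + u²/8) = -3/8 + u²/8)
M(w, n) = 5 + n
I = -2 (I = -1*2 = -2)
K(M(-5, 2))*I + z(11) = (5 + 2)*(-2) + (-3/8 + (⅛)*11²) = 7*(-2) + (-3/8 + (⅛)*121) = -14 + (-3/8 + 121/8) = -14 + 59/4 = ¾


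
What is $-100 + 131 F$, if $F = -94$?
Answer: $-12414$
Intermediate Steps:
$-100 + 131 F = -100 + 131 \left(-94\right) = -100 - 12314 = -12414$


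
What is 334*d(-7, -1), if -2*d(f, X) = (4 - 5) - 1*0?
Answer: 167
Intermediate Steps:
d(f, X) = ½ (d(f, X) = -((4 - 5) - 1*0)/2 = -(-1 + 0)/2 = -½*(-1) = ½)
334*d(-7, -1) = 334*(½) = 167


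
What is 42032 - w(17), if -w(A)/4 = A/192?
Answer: 2017553/48 ≈ 42032.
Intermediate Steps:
w(A) = -A/48 (w(A) = -4*A/192 = -A/48)
42032 - w(17) = 42032 - (-1)*17/48 = 42032 - 1*(-17/48) = 42032 + 17/48 = 2017553/48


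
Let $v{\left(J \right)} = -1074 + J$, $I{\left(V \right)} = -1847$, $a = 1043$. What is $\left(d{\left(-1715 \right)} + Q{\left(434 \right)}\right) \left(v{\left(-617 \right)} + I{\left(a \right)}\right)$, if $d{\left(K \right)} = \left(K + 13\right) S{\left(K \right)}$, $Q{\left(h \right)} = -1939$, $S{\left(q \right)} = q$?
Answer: $-10320314158$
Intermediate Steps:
$d{\left(K \right)} = K \left(13 + K\right)$ ($d{\left(K \right)} = \left(K + 13\right) K = \left(13 + K\right) K = K \left(13 + K\right)$)
$\left(d{\left(-1715 \right)} + Q{\left(434 \right)}\right) \left(v{\left(-617 \right)} + I{\left(a \right)}\right) = \left(- 1715 \left(13 - 1715\right) - 1939\right) \left(\left(-1074 - 617\right) - 1847\right) = \left(\left(-1715\right) \left(-1702\right) - 1939\right) \left(-1691 - 1847\right) = \left(2918930 - 1939\right) \left(-3538\right) = 2916991 \left(-3538\right) = -10320314158$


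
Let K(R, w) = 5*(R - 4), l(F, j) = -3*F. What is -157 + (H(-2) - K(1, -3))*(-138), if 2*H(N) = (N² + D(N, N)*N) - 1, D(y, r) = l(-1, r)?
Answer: -2020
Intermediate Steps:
K(R, w) = -20 + 5*R (K(R, w) = 5*(-4 + R) = -20 + 5*R)
D(y, r) = 3 (D(y, r) = -3*(-1) = 3)
H(N) = -½ + N²/2 + 3*N/2 (H(N) = ((N² + 3*N) - 1)/2 = (-1 + N² + 3*N)/2 = -½ + N²/2 + 3*N/2)
-157 + (H(-2) - K(1, -3))*(-138) = -157 + ((-½ + (½)*(-2)² + (3/2)*(-2)) - (-20 + 5*1))*(-138) = -157 + ((-½ + (½)*4 - 3) - (-20 + 5))*(-138) = -157 + ((-½ + 2 - 3) - 1*(-15))*(-138) = -157 + (-3/2 + 15)*(-138) = -157 + (27/2)*(-138) = -157 - 1863 = -2020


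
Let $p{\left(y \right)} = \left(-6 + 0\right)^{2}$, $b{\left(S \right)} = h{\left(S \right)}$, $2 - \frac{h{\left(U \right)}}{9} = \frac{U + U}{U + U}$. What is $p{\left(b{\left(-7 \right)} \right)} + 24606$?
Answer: $24642$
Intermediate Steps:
$h{\left(U \right)} = 9$ ($h{\left(U \right)} = 18 - 9 \frac{U + U}{U + U} = 18 - 9 \frac{2 U}{2 U} = 18 - 9 \cdot 2 U \frac{1}{2 U} = 18 - 9 = 9$)
$b{\left(S \right)} = 9$
$p{\left(y \right)} = 36$ ($p{\left(y \right)} = \left(-6\right)^{2} = 36$)
$p{\left(b{\left(-7 \right)} \right)} + 24606 = 36 + 24606 = 24642$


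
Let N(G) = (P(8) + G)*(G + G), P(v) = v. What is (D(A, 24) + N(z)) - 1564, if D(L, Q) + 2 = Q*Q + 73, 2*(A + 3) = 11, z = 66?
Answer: 8851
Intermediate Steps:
A = 5/2 (A = -3 + (½)*11 = -3 + 11/2 = 5/2 ≈ 2.5000)
D(L, Q) = 71 + Q² (D(L, Q) = -2 + (Q*Q + 73) = -2 + (Q² + 73) = -2 + (73 + Q²) = 71 + Q²)
N(G) = 2*G*(8 + G) (N(G) = (8 + G)*(G + G) = (8 + G)*(2*G) = 2*G*(8 + G))
(D(A, 24) + N(z)) - 1564 = ((71 + 24²) + 2*66*(8 + 66)) - 1564 = ((71 + 576) + 2*66*74) - 1564 = (647 + 9768) - 1564 = 10415 - 1564 = 8851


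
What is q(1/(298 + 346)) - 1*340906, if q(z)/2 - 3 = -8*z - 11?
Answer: -54888446/161 ≈ -3.4092e+5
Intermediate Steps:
q(z) = -16 - 16*z (q(z) = 6 + 2*(-8*z - 11) = 6 + 2*(-11 - 8*z) = 6 + (-22 - 16*z) = -16 - 16*z)
q(1/(298 + 346)) - 1*340906 = (-16 - 16/(298 + 346)) - 1*340906 = (-16 - 16/644) - 340906 = (-16 - 16*1/644) - 340906 = (-16 - 4/161) - 340906 = -2580/161 - 340906 = -54888446/161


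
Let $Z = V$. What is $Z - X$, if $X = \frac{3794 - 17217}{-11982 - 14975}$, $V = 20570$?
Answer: $\frac{554492067}{26957} \approx 20570.0$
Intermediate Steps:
$Z = 20570$
$X = \frac{13423}{26957}$ ($X = - \frac{13423}{-26957} = \left(-13423\right) \left(- \frac{1}{26957}\right) = \frac{13423}{26957} \approx 0.49794$)
$Z - X = 20570 - \frac{13423}{26957} = \frac{554492067}{26957}$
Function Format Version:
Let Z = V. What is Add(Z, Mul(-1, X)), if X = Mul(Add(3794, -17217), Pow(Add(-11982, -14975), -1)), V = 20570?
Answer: Rational(554492067, 26957) ≈ 20570.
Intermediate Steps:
Z = 20570
X = Rational(13423, 26957) (X = Mul(-13423, Pow(-26957, -1)) = Mul(-13423, Rational(-1, 26957)) = Rational(13423, 26957) ≈ 0.49794)
Add(Z, Mul(-1, X)) = Add(20570, Mul(-1, Rational(13423, 26957))) = Add(20570, Rational(-13423, 26957)) = Rational(554492067, 26957)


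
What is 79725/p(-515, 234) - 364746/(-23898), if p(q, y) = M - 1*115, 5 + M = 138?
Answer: 106212971/23898 ≈ 4444.4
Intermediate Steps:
M = 133 (M = -5 + 138 = 133)
p(q, y) = 18 (p(q, y) = 133 - 1*115 = 133 - 115 = 18)
79725/p(-515, 234) - 364746/(-23898) = 79725/18 - 364746/(-23898) = 79725*(1/18) - 364746*(-1/23898) = 26575/6 + 60791/3983 = 106212971/23898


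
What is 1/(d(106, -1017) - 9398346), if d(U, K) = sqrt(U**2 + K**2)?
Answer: -9398346/88328906490191 - 5*sqrt(41821)/88328906490191 ≈ -1.0641e-7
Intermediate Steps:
d(U, K) = sqrt(K**2 + U**2)
1/(d(106, -1017) - 9398346) = 1/(sqrt((-1017)**2 + 106**2) - 9398346) = 1/(sqrt(1034289 + 11236) - 9398346) = 1/(sqrt(1045525) - 9398346) = 1/(5*sqrt(41821) - 9398346) = 1/(-9398346 + 5*sqrt(41821))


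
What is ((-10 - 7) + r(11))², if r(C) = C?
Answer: 36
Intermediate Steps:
((-10 - 7) + r(11))² = ((-10 - 7) + 11)² = (-17 + 11)² = (-6)² = 36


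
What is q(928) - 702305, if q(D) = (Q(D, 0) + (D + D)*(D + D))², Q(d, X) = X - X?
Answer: 11866205407391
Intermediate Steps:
Q(d, X) = 0
q(D) = 16*D⁴ (q(D) = (0 + (D + D)*(D + D))² = (0 + (2*D)*(2*D))² = (0 + 4*D²)² = (4*D²)² = 16*D⁴)
q(928) - 702305 = 16*928⁴ - 702305 = 16*741637881856 - 702305 = 11866206109696 - 702305 = 11866205407391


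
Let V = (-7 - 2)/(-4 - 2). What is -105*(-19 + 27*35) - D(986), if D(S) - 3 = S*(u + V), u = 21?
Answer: -119418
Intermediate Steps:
V = 3/2 (V = -9/(-6) = -9*(-⅙) = 3/2 ≈ 1.5000)
D(S) = 3 + 45*S/2 (D(S) = 3 + S*(21 + 3/2) = 3 + S*(45/2) = 3 + 45*S/2)
-105*(-19 + 27*35) - D(986) = -105*(-19 + 27*35) - (3 + (45/2)*986) = -105*(-19 + 945) - (3 + 22185) = -105*926 - 1*22188 = -97230 - 22188 = -119418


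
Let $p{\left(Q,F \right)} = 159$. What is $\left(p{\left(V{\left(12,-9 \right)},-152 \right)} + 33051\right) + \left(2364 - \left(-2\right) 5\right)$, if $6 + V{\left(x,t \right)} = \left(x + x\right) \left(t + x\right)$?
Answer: $35584$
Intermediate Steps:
$V{\left(x,t \right)} = -6 + 2 x \left(t + x\right)$ ($V{\left(x,t \right)} = -6 + \left(x + x\right) \left(t + x\right) = -6 + 2 x \left(t + x\right)$)
$\left(p{\left(V{\left(12,-9 \right)},-152 \right)} + 33051\right) + \left(2364 - \left(-2\right) 5\right) = \left(159 + 33051\right) + \left(2364 - \left(-2\right) 5\right) = 33210 + \left(2364 - -10\right) = 33210 + \left(2364 + 10\right) = 33210 + 2374 = 35584$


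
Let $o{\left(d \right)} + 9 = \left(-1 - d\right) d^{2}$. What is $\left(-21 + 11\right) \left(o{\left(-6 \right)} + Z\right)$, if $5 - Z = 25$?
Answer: $-1510$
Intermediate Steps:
$Z = -20$ ($Z = 5 - 25 = -20$)
$o{\left(d \right)} = -9 + d^{2} \left(-1 - d\right)$ ($o{\left(d \right)} = -9 + \left(-1 - d\right) d^{2} = -9 + d^{2} \left(-1 - d\right)$)
$\left(-21 + 11\right) \left(o{\left(-6 \right)} + Z\right) = \left(-21 + 11\right) \left(\left(-9 - \left(-6\right)^{2} - \left(-6\right)^{3}\right) - 20\right) = - 10 \left(\left(-9 - 36 - -216\right) - 20\right) = - 10 \left(\left(-9 - 36 + 216\right) - 20\right) = - 10 \left(171 - 20\right) = \left(-10\right) 151 = -1510$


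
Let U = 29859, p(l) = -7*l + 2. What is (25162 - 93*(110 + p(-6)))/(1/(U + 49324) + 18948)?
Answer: 171668744/300071897 ≈ 0.57209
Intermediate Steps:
p(l) = 2 - 7*l
(25162 - 93*(110 + p(-6)))/(1/(U + 49324) + 18948) = (25162 - 93*(110 + (2 - 7*(-6))))/(1/(29859 + 49324) + 18948) = (25162 - 93*(110 + (2 + 42)))/(1/79183 + 18948) = (25162 - 93*(110 + 44))/(1/79183 + 18948) = (25162 - 93*154)/(1500359485/79183) = (25162 - 14322)*(79183/1500359485) = 10840*(79183/1500359485) = 171668744/300071897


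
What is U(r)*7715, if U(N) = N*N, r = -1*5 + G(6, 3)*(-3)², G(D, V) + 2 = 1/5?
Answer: 17337148/5 ≈ 3.4674e+6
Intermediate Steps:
G(D, V) = -9/5 (G(D, V) = -2 + 1/5 = -2 + ⅕ = -9/5)
r = -106/5 (r = -1*5 - 9/5*(-3)² = -5 - 9/5*9 = -5 - 81/5 = -106/5 ≈ -21.200)
U(N) = N²
U(r)*7715 = (-106/5)²*7715 = (11236/25)*7715 = 17337148/5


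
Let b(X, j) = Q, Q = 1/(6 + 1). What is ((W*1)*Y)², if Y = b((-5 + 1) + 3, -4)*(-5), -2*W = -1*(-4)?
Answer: 100/49 ≈ 2.0408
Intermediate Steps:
Q = ⅐ (Q = 1/7 = ⅐ ≈ 0.14286)
W = -2 (W = -(-1)*(-4)/2 = -½*4 = -2)
b(X, j) = ⅐
Y = -5/7 (Y = (⅐)*(-5) = -5/7 ≈ -0.71429)
((W*1)*Y)² = (-2*1*(-5/7))² = (-2*(-5/7))² = (10/7)² = 100/49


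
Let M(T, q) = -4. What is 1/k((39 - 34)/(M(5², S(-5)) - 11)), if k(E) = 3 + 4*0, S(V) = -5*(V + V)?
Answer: ⅓ ≈ 0.33333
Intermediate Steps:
S(V) = -10*V
k(E) = 3 (k(E) = 3 + 0 = 3)
1/k((39 - 34)/(M(5², S(-5)) - 11)) = 1/3 = ⅓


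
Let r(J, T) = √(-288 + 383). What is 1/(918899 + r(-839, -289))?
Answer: 918899/844375372106 - √95/844375372106 ≈ 1.0882e-6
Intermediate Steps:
r(J, T) = √95
1/(918899 + r(-839, -289)) = 1/(918899 + √95)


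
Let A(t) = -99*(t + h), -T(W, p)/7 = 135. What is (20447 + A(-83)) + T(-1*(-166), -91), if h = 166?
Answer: 11285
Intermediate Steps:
T(W, p) = -945 (T(W, p) = -7*135 = -945)
A(t) = -16434 - 99*t (A(t) = -99*(t + 166) = -99*(166 + t) = -16434 - 99*t)
(20447 + A(-83)) + T(-1*(-166), -91) = (20447 + (-16434 - 99*(-83))) - 945 = (20447 + (-16434 + 8217)) - 945 = (20447 - 8217) - 945 = 12230 - 945 = 11285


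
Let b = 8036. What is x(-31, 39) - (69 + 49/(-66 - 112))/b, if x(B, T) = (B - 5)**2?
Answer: 1853796535/1430408 ≈ 1296.0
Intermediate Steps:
x(B, T) = (-5 + B)**2
x(-31, 39) - (69 + 49/(-66 - 112))/b = (-5 - 31)**2 - (69 + 49/(-66 - 112))/8036 = (-36)**2 - (69 + 49/(-178))/8036 = 1296 - (69 - 1/178*49)/8036 = 1296 - (69 - 49/178)/8036 = 1296 - 12233/(178*8036) = 1296 - 1*12233/1430408 = 1296 - 12233/1430408 = 1853796535/1430408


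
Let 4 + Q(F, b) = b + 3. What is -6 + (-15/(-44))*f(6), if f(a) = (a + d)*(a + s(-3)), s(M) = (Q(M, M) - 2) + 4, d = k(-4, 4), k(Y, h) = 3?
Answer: 69/11 ≈ 6.2727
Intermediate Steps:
Q(F, b) = -1 + b (Q(F, b) = -4 + (b + 3) = -4 + (3 + b) = -1 + b)
d = 3
s(M) = 1 + M (s(M) = ((-1 + M) - 2) + 4 = (-3 + M) + 4 = 1 + M)
f(a) = (-2 + a)*(3 + a) (f(a) = (a + 3)*(a + (1 - 3)) = (3 + a)*(a - 2) = (3 + a)*(-2 + a) = (-2 + a)*(3 + a))
-6 + (-15/(-44))*f(6) = -6 + (-15/(-44))*(-6 + 6 + 6**2) = -6 + (-15*(-1/44))*(-6 + 6 + 36) = -6 + (15/44)*36 = -6 + 135/11 = 69/11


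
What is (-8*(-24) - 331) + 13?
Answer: -126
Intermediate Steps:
(-8*(-24) - 331) + 13 = (192 - 331) + 13 = -139 + 13 = -126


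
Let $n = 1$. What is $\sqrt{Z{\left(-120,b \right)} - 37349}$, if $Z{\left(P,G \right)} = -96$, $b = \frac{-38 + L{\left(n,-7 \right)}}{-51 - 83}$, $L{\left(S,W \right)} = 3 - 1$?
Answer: $i \sqrt{37445} \approx 193.51 i$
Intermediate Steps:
$L{\left(S,W \right)} = 2$ ($L{\left(S,W \right)} = 3 - 1 = 2$)
$b = \frac{18}{67}$ ($b = \frac{-38 + 2}{-51 - 83} = - \frac{36}{-134} = \left(-36\right) \left(- \frac{1}{134}\right) = \frac{18}{67} \approx 0.26866$)
$\sqrt{Z{\left(-120,b \right)} - 37349} = \sqrt{-96 - 37349} = \sqrt{-37445} = i \sqrt{37445}$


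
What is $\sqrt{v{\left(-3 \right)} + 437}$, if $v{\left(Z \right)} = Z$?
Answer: $\sqrt{434} \approx 20.833$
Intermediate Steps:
$\sqrt{v{\left(-3 \right)} + 437} = \sqrt{-3 + 437} = \sqrt{434}$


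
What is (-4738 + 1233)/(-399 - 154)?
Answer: 3505/553 ≈ 6.3382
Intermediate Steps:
(-4738 + 1233)/(-399 - 154) = -3505/(-553) = -3505*(-1/553) = 3505/553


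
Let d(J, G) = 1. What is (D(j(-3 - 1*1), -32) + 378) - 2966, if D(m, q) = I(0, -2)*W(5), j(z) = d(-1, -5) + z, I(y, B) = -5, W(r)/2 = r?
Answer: -2638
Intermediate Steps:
W(r) = 2*r
j(z) = 1 + z
D(m, q) = -50 (D(m, q) = -10*5 = -5*10 = -50)
(D(j(-3 - 1*1), -32) + 378) - 2966 = (-50 + 378) - 2966 = 328 - 2966 = -2638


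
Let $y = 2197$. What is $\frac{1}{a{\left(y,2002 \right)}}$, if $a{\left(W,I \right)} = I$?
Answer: $\frac{1}{2002} \approx 0.0004995$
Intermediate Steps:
$\frac{1}{a{\left(y,2002 \right)}} = \frac{1}{2002}$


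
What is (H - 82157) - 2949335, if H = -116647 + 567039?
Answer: -2581100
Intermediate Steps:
H = 450392
(H - 82157) - 2949335 = (450392 - 82157) - 2949335 = 368235 - 2949335 = -2581100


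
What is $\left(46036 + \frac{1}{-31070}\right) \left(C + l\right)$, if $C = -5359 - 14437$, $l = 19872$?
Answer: $\frac{54352863722}{15535} \approx 3.4987 \cdot 10^{6}$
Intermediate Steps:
$C = -19796$
$\left(46036 + \frac{1}{-31070}\right) \left(C + l\right) = \left(46036 + \frac{1}{-31070}\right) \left(-19796 + 19872\right) = \left(46036 - \frac{1}{31070}\right) 76 = \frac{1430338519}{31070} \cdot 76 = \frac{54352863722}{15535}$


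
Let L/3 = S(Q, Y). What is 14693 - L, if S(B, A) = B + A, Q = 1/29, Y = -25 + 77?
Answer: 421570/29 ≈ 14537.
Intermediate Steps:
Y = 52
Q = 1/29 ≈ 0.034483
S(B, A) = A + B
L = 4527/29 (L = 3*(52 + 1/29) = 3*(1509/29) = 4527/29 ≈ 156.10)
14693 - L = 14693 - 1*4527/29 = 14693 - 4527/29 = 421570/29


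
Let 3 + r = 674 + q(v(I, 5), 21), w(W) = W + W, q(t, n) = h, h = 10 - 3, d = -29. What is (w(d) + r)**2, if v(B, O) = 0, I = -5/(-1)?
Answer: 384400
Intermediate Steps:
I = 5 (I = -5*(-1) = 5)
h = 7
q(t, n) = 7
w(W) = 2*W
r = 678 (r = -3 + (674 + 7) = -3 + 681 = 678)
(w(d) + r)**2 = (2*(-29) + 678)**2 = (-58 + 678)**2 = 620**2 = 384400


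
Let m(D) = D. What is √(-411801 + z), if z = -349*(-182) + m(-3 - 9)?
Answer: I*√348295 ≈ 590.17*I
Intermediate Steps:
z = 63506 (z = -349*(-182) + (-3 - 9) = 63518 - 12 = 63506)
√(-411801 + z) = √(-411801 + 63506) = √(-348295) = I*√348295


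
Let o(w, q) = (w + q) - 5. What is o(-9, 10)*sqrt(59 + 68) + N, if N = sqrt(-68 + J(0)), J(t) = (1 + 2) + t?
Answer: -4*sqrt(127) + I*sqrt(65) ≈ -45.078 + 8.0623*I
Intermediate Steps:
J(t) = 3 + t
o(w, q) = -5 + q + w (o(w, q) = (q + w) - 5 = -5 + q + w)
N = I*sqrt(65) (N = sqrt(-68 + (3 + 0)) = sqrt(-68 + 3) = sqrt(-65) = I*sqrt(65) ≈ 8.0623*I)
o(-9, 10)*sqrt(59 + 68) + N = (-5 + 10 - 9)*sqrt(59 + 68) + I*sqrt(65) = -4*sqrt(127) + I*sqrt(65)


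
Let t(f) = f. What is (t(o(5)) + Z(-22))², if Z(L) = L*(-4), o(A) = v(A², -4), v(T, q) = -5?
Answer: 6889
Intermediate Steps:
o(A) = -5
Z(L) = -4*L
(t(o(5)) + Z(-22))² = (-5 - 4*(-22))² = (-5 + 88)² = 83² = 6889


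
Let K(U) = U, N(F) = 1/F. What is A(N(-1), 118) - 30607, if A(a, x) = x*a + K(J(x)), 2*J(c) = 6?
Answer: -30722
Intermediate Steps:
J(c) = 3 (J(c) = (½)*6 = 3)
A(a, x) = 3 + a*x (A(a, x) = x*a + 3 = a*x + 3 = 3 + a*x)
A(N(-1), 118) - 30607 = (3 + 118/(-1)) - 30607 = (3 - 1*118) - 30607 = (3 - 118) - 30607 = -115 - 30607 = -30722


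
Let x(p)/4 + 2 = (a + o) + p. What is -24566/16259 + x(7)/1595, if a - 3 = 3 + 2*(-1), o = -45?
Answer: -584846/365255 ≈ -1.6012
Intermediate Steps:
a = 4 (a = 3 + (3 + 2*(-1)) = 3 + (3 - 2) = 3 + 1 = 4)
x(p) = -172 + 4*p (x(p) = -8 + 4*((4 - 45) + p) = -8 + 4*(-41 + p) = -8 + (-164 + 4*p) = -172 + 4*p)
-24566/16259 + x(7)/1595 = -24566/16259 + (-172 + 4*7)/1595 = -24566*1/16259 + (-172 + 28)*(1/1595) = -346/229 - 144*1/1595 = -346/229 - 144/1595 = -584846/365255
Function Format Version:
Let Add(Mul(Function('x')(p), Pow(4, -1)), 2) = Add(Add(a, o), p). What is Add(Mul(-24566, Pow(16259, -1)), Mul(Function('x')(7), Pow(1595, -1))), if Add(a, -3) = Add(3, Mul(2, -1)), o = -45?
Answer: Rational(-584846, 365255) ≈ -1.6012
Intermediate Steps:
a = 4 (a = Add(3, Add(3, Mul(2, -1))) = Add(3, Add(3, -2)) = Add(3, 1) = 4)
Function('x')(p) = Add(-172, Mul(4, p)) (Function('x')(p) = Add(-8, Mul(4, Add(Add(4, -45), p))) = Add(-8, Mul(4, Add(-41, p))) = Add(-8, Add(-164, Mul(4, p))) = Add(-172, Mul(4, p)))
Add(Mul(-24566, Pow(16259, -1)), Mul(Function('x')(7), Pow(1595, -1))) = Add(Mul(-24566, Pow(16259, -1)), Mul(Add(-172, Mul(4, 7)), Pow(1595, -1))) = Add(Mul(-24566, Rational(1, 16259)), Mul(Add(-172, 28), Rational(1, 1595))) = Add(Rational(-346, 229), Mul(-144, Rational(1, 1595))) = Add(Rational(-346, 229), Rational(-144, 1595)) = Rational(-584846, 365255)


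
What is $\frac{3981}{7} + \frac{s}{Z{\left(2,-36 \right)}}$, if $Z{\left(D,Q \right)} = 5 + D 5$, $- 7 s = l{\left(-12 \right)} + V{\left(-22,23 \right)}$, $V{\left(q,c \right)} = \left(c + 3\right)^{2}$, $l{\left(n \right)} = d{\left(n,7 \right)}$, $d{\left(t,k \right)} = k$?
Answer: $\frac{59032}{105} \approx 562.21$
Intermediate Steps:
$l{\left(n \right)} = 7$
$V{\left(q,c \right)} = \left(3 + c\right)^{2}$
$s = - \frac{683}{7}$ ($s = - \frac{7 + \left(3 + 23\right)^{2}}{7} = - \frac{7 + 26^{2}}{7} = - \frac{7 + 676}{7} = \left(- \frac{1}{7}\right) 683 = - \frac{683}{7} \approx -97.571$)
$Z{\left(D,Q \right)} = 5 + 5 D$
$\frac{3981}{7} + \frac{s}{Z{\left(2,-36 \right)}} = \frac{3981}{7} - \frac{683}{7 \left(5 + 5 \cdot 2\right)} = 3981 \cdot \frac{1}{7} - \frac{683}{7 \left(5 + 10\right)} = \frac{3981}{7} - \frac{683}{7 \cdot 15} = \frac{3981}{7} - \frac{683}{105} = \frac{59032}{105}$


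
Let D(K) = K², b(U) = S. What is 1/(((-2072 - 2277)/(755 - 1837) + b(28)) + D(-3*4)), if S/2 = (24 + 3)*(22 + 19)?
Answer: 1082/2555705 ≈ 0.00042337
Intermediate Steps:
S = 2214 (S = 2*((24 + 3)*(22 + 19)) = 2*(27*41) = 2*1107 = 2214)
b(U) = 2214
1/(((-2072 - 2277)/(755 - 1837) + b(28)) + D(-3*4)) = 1/(((-2072 - 2277)/(755 - 1837) + 2214) + (-3*4)²) = 1/((-4349/(-1082) + 2214) + (-12)²) = 1/((-4349*(-1/1082) + 2214) + 144) = 1/((4349/1082 + 2214) + 144) = 1/(2399897/1082 + 144) = 1/(2555705/1082) = 1082/2555705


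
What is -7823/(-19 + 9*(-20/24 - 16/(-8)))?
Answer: 15646/17 ≈ 920.35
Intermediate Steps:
-7823/(-19 + 9*(-20/24 - 16/(-8))) = -7823/(-19 + 9*(-20*1/24 - 16*(-1/8))) = -7823/(-19 + 9*(-5/6 + 2)) = -7823/(-19 + 9*(7/6)) = -7823/(-19 + 21/2) = -7823/(-17/2) = -7823*(-2/17) = 15646/17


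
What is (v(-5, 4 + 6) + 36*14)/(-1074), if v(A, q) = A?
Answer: -499/1074 ≈ -0.46462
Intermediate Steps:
(v(-5, 4 + 6) + 36*14)/(-1074) = (-5 + 36*14)/(-1074) = (-5 + 504)*(-1/1074) = 499*(-1/1074) = -499/1074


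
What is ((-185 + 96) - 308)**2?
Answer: 157609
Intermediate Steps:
((-185 + 96) - 308)**2 = (-89 - 308)**2 = (-397)**2 = 157609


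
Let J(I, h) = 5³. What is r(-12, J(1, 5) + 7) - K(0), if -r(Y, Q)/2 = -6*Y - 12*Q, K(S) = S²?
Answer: 3024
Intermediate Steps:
J(I, h) = 125
r(Y, Q) = 12*Y + 24*Q (r(Y, Q) = -2*(-6*Y - 12*Q) = -2*(-12*Q - 6*Y) = 12*Y + 24*Q)
r(-12, J(1, 5) + 7) - K(0) = (12*(-12) + 24*(125 + 7)) - 1*0² = (-144 + 24*132) - 1*0 = (-144 + 3168) + 0 = 3024 + 0 = 3024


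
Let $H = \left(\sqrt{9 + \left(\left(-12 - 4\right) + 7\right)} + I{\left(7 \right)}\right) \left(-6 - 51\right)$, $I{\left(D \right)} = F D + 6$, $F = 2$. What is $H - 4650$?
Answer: $-5790$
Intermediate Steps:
$I{\left(D \right)} = 6 + 2 D$ ($I{\left(D \right)} = 2 D + 6 = 6 + 2 D$)
$H = -1140$ ($H = \left(\sqrt{9 + \left(\left(-12 - 4\right) + 7\right)} + \left(6 + 2 \cdot 7\right)\right) \left(-6 - 51\right) = \left(\sqrt{9 + \left(-16 + 7\right)} + \left(6 + 14\right)\right) \left(-57\right) = \left(\sqrt{9 - 9} + 20\right) \left(-57\right) = \left(\sqrt{0} + 20\right) \left(-57\right) = \left(0 + 20\right) \left(-57\right) = 20 \left(-57\right) = -1140$)
$H - 4650 = -1140 - 4650 = -5790$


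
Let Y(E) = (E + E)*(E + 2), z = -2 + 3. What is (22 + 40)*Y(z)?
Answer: 372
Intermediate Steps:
z = 1
Y(E) = 2*E*(2 + E) (Y(E) = (2*E)*(2 + E) = 2*E*(2 + E))
(22 + 40)*Y(z) = (22 + 40)*(2*1*(2 + 1)) = 62*(2*1*3) = 62*6 = 372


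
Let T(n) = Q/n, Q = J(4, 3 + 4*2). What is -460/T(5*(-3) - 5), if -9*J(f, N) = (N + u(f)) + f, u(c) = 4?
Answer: -82800/19 ≈ -4357.9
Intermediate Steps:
J(f, N) = -4/9 - N/9 - f/9 (J(f, N) = -((N + 4) + f)/9 = -((4 + N) + f)/9 = -(4 + N + f)/9 = -4/9 - N/9 - f/9)
Q = -19/9 (Q = -4/9 - (3 + 4*2)/9 - 1/9*4 = -4/9 - (3 + 8)/9 - 4/9 = -4/9 - 1/9*11 - 4/9 = -4/9 - 11/9 - 4/9 = -19/9 ≈ -2.1111)
T(n) = -19/(9*n)
-460/T(5*(-3) - 5) = -460/((-19/(9*(5*(-3) - 5)))) = -460/((-19/(9*(-15 - 5)))) = -460/((-19/9/(-20))) = -460/((-19/9*(-1/20))) = -460/19/180 = -460*180/19 = -82800/19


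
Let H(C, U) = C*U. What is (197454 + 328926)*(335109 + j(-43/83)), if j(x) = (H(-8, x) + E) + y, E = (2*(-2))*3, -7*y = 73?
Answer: 102479714684280/581 ≈ 1.7639e+11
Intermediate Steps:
y = -73/7 (y = -⅐*73 = -73/7 ≈ -10.429)
E = -12 (E = -4*3 = -12)
j(x) = -157/7 - 8*x (j(x) = (-8*x - 12) - 73/7 = (-12 - 8*x) - 73/7 = -157/7 - 8*x)
(197454 + 328926)*(335109 + j(-43/83)) = (197454 + 328926)*(335109 + (-157/7 - (-344)/83)) = 526380*(335109 + (-157/7 - (-344)/83)) = 526380*(335109 + (-157/7 - 8*(-43/83))) = 526380*(335109 + (-157/7 + 344/83)) = 526380*(335109 - 10623/581) = 526380*(194687706/581) = 102479714684280/581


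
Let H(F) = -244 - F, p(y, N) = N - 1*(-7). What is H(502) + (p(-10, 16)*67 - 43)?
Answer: 752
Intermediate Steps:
p(y, N) = 7 + N (p(y, N) = N + 7 = 7 + N)
H(502) + (p(-10, 16)*67 - 43) = (-244 - 1*502) + ((7 + 16)*67 - 43) = (-244 - 502) + (23*67 - 43) = -746 + (1541 - 43) = -746 + 1498 = 752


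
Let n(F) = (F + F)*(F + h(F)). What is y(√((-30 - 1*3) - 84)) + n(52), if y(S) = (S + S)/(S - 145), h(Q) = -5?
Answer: 51671165/10571 - 435*I*√13/10571 ≈ 4888.0 - 0.14837*I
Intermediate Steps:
y(S) = 2*S/(-145 + S) (y(S) = (2*S)/(-145 + S) = 2*S/(-145 + S))
n(F) = 2*F*(-5 + F) (n(F) = (F + F)*(F - 5) = (2*F)*(-5 + F) = 2*F*(-5 + F))
y(√((-30 - 1*3) - 84)) + n(52) = 2*√((-30 - 1*3) - 84)/(-145 + √((-30 - 1*3) - 84)) + 2*52*(-5 + 52) = 2*√((-30 - 3) - 84)/(-145 + √((-30 - 3) - 84)) + 2*52*47 = 2*√(-33 - 84)/(-145 + √(-33 - 84)) + 4888 = 2*√(-117)/(-145 + √(-117)) + 4888 = 2*(3*I*√13)/(-145 + 3*I*√13) + 4888 = 6*I*√13/(-145 + 3*I*√13) + 4888 = 4888 + 6*I*√13/(-145 + 3*I*√13)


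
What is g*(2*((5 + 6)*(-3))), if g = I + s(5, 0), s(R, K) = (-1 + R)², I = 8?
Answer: -1584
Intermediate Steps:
g = 24 (g = 8 + (-1 + 5)² = 8 + 4² = 8 + 16 = 24)
g*(2*((5 + 6)*(-3))) = 24*(2*((5 + 6)*(-3))) = 24*(2*(11*(-3))) = 24*(2*(-33)) = 24*(-66) = -1584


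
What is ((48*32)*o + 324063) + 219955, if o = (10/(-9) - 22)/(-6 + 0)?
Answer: 4949410/9 ≈ 5.4993e+5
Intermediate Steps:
o = 104/27 (o = (10*(-1/9) - 22)/(-6) = (-10/9 - 22)*(-1/6) = -208/9*(-1/6) = 104/27 ≈ 3.8519)
((48*32)*o + 324063) + 219955 = ((48*32)*(104/27) + 324063) + 219955 = (1536*(104/27) + 324063) + 219955 = (53248/9 + 324063) + 219955 = 2969815/9 + 219955 = 4949410/9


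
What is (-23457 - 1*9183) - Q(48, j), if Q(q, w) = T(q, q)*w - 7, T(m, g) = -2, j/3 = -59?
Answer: -32987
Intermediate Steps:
j = -177 (j = 3*(-59) = -177)
Q(q, w) = -7 - 2*w (Q(q, w) = -2*w - 7 = -7 - 2*w)
(-23457 - 1*9183) - Q(48, j) = (-23457 - 1*9183) - (-7 - 2*(-177)) = (-23457 - 9183) - (-7 + 354) = -32640 - 1*347 = -32640 - 347 = -32987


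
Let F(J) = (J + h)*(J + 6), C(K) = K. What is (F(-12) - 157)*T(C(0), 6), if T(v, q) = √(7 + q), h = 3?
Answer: -103*√13 ≈ -371.37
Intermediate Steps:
F(J) = (3 + J)*(6 + J) (F(J) = (J + 3)*(J + 6) = (3 + J)*(6 + J))
(F(-12) - 157)*T(C(0), 6) = ((18 + (-12)² + 9*(-12)) - 157)*√(7 + 6) = ((18 + 144 - 108) - 157)*√13 = (54 - 157)*√13 = -103*√13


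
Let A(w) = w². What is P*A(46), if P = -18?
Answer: -38088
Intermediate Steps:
P*A(46) = -18*46² = -18*2116 = -38088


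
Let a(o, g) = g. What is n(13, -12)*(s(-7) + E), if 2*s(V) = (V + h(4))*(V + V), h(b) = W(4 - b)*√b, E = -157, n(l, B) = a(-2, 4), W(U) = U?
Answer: -432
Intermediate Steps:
n(l, B) = 4
h(b) = √b*(4 - b) (h(b) = (4 - b)*√b = √b*(4 - b))
s(V) = V² (s(V) = ((V + √4*(4 - 1*4))*(V + V))/2 = ((V + 2*(4 - 4))*(2*V))/2 = ((V + 2*0)*(2*V))/2 = ((V + 0)*(2*V))/2 = (V*(2*V))/2 = (2*V²)/2 = V²)
n(13, -12)*(s(-7) + E) = 4*((-7)² - 157) = 4*(49 - 157) = 4*(-108) = -432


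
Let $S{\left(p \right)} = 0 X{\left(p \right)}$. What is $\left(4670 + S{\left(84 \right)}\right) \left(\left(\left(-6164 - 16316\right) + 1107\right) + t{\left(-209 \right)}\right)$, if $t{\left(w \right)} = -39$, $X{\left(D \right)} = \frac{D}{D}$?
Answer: $-99994040$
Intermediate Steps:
$X{\left(D \right)} = 1$
$S{\left(p \right)} = 0$ ($S{\left(p \right)} = 0 \cdot 1 = 0$)
$\left(4670 + S{\left(84 \right)}\right) \left(\left(\left(-6164 - 16316\right) + 1107\right) + t{\left(-209 \right)}\right) = \left(4670 + 0\right) \left(\left(\left(-6164 - 16316\right) + 1107\right) - 39\right) = 4670 \left(\left(-22480 + 1107\right) - 39\right) = 4670 \left(-21373 - 39\right) = 4670 \left(-21412\right) = -99994040$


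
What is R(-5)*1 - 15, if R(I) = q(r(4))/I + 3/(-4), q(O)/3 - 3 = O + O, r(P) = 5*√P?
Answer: -591/20 ≈ -29.550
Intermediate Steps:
q(O) = 9 + 6*O (q(O) = 9 + 3*(O + O) = 9 + 3*(2*O) = 9 + 6*O)
R(I) = -¾ + 69/I (R(I) = (9 + 6*(5*√4))/I + 3/(-4) = (9 + 6*(5*2))/I + 3*(-¼) = (9 + 6*10)/I - ¾ = (9 + 60)/I - ¾ = 69/I - ¾ = -¾ + 69/I)
R(-5)*1 - 15 = (-¾ + 69/(-5))*1 - 15 = (-¾ + 69*(-⅕))*1 - 15 = (-¾ - 69/5)*1 - 15 = -291/20*1 - 15 = -291/20 - 15 = -591/20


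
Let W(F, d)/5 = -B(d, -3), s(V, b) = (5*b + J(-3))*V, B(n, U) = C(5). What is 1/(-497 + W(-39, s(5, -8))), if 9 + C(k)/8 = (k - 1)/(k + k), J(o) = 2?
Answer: -1/153 ≈ -0.0065359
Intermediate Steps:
C(k) = -72 + 4*(-1 + k)/k (C(k) = -72 + 8*((k - 1)/(k + k)) = -72 + 8*((-1 + k)/((2*k))) = -72 + 8*((-1 + k)*(1/(2*k))) = -72 + 8*((-1 + k)/(2*k)) = -72 + 4*(-1 + k)/k)
B(n, U) = -344/5 (B(n, U) = -68 - 4/5 = -68 - 4*⅕ = -68 - ⅘ = -344/5)
s(V, b) = V*(2 + 5*b) (s(V, b) = (5*b + 2)*V = (2 + 5*b)*V = V*(2 + 5*b))
W(F, d) = 344 (W(F, d) = 5*(-1*(-344/5)) = 5*(344/5) = 344)
1/(-497 + W(-39, s(5, -8))) = 1/(-497 + 344) = 1/(-153) = -1/153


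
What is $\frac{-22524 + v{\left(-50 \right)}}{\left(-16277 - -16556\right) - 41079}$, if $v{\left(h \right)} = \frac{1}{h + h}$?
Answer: $\frac{2252401}{4080000} \approx 0.55206$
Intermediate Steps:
$v{\left(h \right)} = \frac{1}{2 h}$
$\frac{-22524 + v{\left(-50 \right)}}{\left(-16277 - -16556\right) - 41079} = \frac{-22524 + \frac{1}{2 \left(-50\right)}}{\left(-16277 - -16556\right) - 41079} = \frac{-22524 + \frac{1}{2} \left(- \frac{1}{50}\right)}{\left(-16277 + 16556\right) - 41079} = \frac{-22524 - \frac{1}{100}}{279 - 41079} = - \frac{2252401}{100 \left(-40800\right)} = \left(- \frac{2252401}{100}\right) \left(- \frac{1}{40800}\right) = \frac{2252401}{4080000}$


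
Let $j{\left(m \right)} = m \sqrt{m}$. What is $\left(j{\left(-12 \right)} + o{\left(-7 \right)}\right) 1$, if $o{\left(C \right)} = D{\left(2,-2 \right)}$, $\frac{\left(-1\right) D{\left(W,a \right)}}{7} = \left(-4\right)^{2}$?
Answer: $-112 - 24 i \sqrt{3} \approx -112.0 - 41.569 i$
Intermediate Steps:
$D{\left(W,a \right)} = -112$ ($D{\left(W,a \right)} = - 7 \left(-4\right)^{2} = \left(-7\right) 16 = -112$)
$j{\left(m \right)} = m^{\frac{3}{2}}$
$o{\left(C \right)} = -112$
$\left(j{\left(-12 \right)} + o{\left(-7 \right)}\right) 1 = \left(\left(-12\right)^{\frac{3}{2}} - 112\right) 1 = \left(- 24 i \sqrt{3} - 112\right) 1 = \left(-112 - 24 i \sqrt{3}\right) 1 = -112 - 24 i \sqrt{3}$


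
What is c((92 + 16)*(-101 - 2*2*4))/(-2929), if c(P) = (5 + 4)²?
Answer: -81/2929 ≈ -0.027654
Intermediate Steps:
c(P) = 81 (c(P) = 9² = 81)
c((92 + 16)*(-101 - 2*2*4))/(-2929) = 81/(-2929) = 81*(-1/2929) = -81/2929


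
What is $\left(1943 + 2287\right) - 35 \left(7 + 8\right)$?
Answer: $3705$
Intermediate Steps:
$\left(1943 + 2287\right) - 35 \left(7 + 8\right) = 4230 - 525 = 3705$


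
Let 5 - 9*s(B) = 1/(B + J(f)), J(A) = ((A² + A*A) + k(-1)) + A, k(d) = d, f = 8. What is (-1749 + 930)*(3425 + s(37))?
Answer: -482551069/172 ≈ -2.8055e+6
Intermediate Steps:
J(A) = -1 + A + 2*A² (J(A) = ((A² + A*A) - 1) + A = ((A² + A²) - 1) + A = (2*A² - 1) + A = (-1 + 2*A²) + A = -1 + A + 2*A²)
s(B) = 5/9 - 1/(9*(135 + B)) (s(B) = 5/9 - 1/(9*(B + (-1 + 8 + 2*8²))) = 5/9 - 1/(9*(B + (-1 + 8 + 2*64))) = 5/9 - 1/(9*(B + (-1 + 8 + 128))) = 5/9 - 1/(9*(B + 135)) = 5/9 - 1/(9*(135 + B)))
(-1749 + 930)*(3425 + s(37)) = (-1749 + 930)*(3425 + (674 + 5*37)/(9*(135 + 37))) = -819*(3425 + (⅑)*(674 + 185)/172) = -819*(3425 + (⅑)*(1/172)*859) = -819*(3425 + 859/1548) = -819*5302759/1548 = -482551069/172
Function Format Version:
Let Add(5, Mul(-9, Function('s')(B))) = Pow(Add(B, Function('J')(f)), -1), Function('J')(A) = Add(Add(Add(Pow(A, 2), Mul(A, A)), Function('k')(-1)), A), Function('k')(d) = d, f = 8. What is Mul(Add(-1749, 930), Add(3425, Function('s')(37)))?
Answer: Rational(-482551069, 172) ≈ -2.8055e+6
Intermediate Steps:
Function('J')(A) = Add(-1, A, Mul(2, Pow(A, 2))) (Function('J')(A) = Add(Add(Add(Pow(A, 2), Mul(A, A)), -1), A) = Add(Add(Add(Pow(A, 2), Pow(A, 2)), -1), A) = Add(Add(Mul(2, Pow(A, 2)), -1), A) = Add(Add(-1, Mul(2, Pow(A, 2))), A) = Add(-1, A, Mul(2, Pow(A, 2))))
Function('s')(B) = Add(Rational(5, 9), Mul(Rational(-1, 9), Pow(Add(135, B), -1))) (Function('s')(B) = Add(Rational(5, 9), Mul(Rational(-1, 9), Pow(Add(B, Add(-1, 8, Mul(2, Pow(8, 2)))), -1))) = Add(Rational(5, 9), Mul(Rational(-1, 9), Pow(Add(B, Add(-1, 8, Mul(2, 64))), -1))) = Add(Rational(5, 9), Mul(Rational(-1, 9), Pow(Add(B, Add(-1, 8, 128)), -1))) = Add(Rational(5, 9), Mul(Rational(-1, 9), Pow(Add(B, 135), -1))) = Add(Rational(5, 9), Mul(Rational(-1, 9), Pow(Add(135, B), -1))))
Mul(Add(-1749, 930), Add(3425, Function('s')(37))) = Mul(Add(-1749, 930), Add(3425, Mul(Rational(1, 9), Pow(Add(135, 37), -1), Add(674, Mul(5, 37))))) = Mul(-819, Add(3425, Mul(Rational(1, 9), Pow(172, -1), Add(674, 185)))) = Mul(-819, Add(3425, Mul(Rational(1, 9), Rational(1, 172), 859))) = Mul(-819, Add(3425, Rational(859, 1548))) = Mul(-819, Rational(5302759, 1548)) = Rational(-482551069, 172)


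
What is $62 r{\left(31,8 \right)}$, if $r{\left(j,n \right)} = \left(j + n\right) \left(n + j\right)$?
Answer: $94302$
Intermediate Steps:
$r{\left(j,n \right)} = \left(j + n\right)^{2}$ ($r{\left(j,n \right)} = \left(j + n\right) \left(j + n\right) = \left(j + n\right)^{2}$)
$62 r{\left(31,8 \right)} = 62 \left(31 + 8\right)^{2} = 62 \cdot 39^{2} = 62 \cdot 1521 = 94302$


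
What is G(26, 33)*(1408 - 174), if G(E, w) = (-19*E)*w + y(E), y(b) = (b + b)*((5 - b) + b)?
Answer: -19795828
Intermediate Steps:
y(b) = 10*b (y(b) = (2*b)*5 = 10*b)
G(E, w) = 10*E - 19*E*w (G(E, w) = (-19*E)*w + 10*E = -19*E*w + 10*E = 10*E - 19*E*w)
G(26, 33)*(1408 - 174) = (26*(10 - 19*33))*(1408 - 174) = (26*(10 - 627))*1234 = (26*(-617))*1234 = -16042*1234 = -19795828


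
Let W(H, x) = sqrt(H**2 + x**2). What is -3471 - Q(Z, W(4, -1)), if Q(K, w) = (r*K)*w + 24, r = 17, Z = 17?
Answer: -3495 - 289*sqrt(17) ≈ -4686.6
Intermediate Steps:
Q(K, w) = 24 + 17*K*w (Q(K, w) = (17*K)*w + 24 = 17*K*w + 24 = 24 + 17*K*w)
-3471 - Q(Z, W(4, -1)) = -3471 - (24 + 17*17*sqrt(4**2 + (-1)**2)) = -3471 - (24 + 17*17*sqrt(16 + 1)) = -3471 - (24 + 17*17*sqrt(17)) = -3471 - (24 + 289*sqrt(17)) = -3471 + (-24 - 289*sqrt(17)) = -3495 - 289*sqrt(17)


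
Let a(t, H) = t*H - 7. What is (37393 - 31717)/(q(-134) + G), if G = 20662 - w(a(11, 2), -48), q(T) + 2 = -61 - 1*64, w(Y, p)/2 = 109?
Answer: 516/1847 ≈ 0.27937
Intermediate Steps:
a(t, H) = -7 + H*t (a(t, H) = H*t - 7 = -7 + H*t)
w(Y, p) = 218 (w(Y, p) = 2*109 = 218)
q(T) = -127 (q(T) = -2 + (-61 - 1*64) = -2 + (-61 - 64) = -2 - 125 = -127)
G = 20444 (G = 20662 - 1*218 = 20662 - 218 = 20444)
(37393 - 31717)/(q(-134) + G) = (37393 - 31717)/(-127 + 20444) = 5676/20317 = 5676*(1/20317) = 516/1847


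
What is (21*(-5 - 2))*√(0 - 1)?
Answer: -147*I ≈ -147.0*I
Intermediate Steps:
(21*(-5 - 2))*√(0 - 1) = (21*(-7))*√(-1) = -147*I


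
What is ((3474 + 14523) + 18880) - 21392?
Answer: 15485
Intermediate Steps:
((3474 + 14523) + 18880) - 21392 = (17997 + 18880) - 21392 = 36877 - 21392 = 15485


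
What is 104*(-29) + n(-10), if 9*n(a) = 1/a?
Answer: -271441/90 ≈ -3016.0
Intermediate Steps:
n(a) = 1/(9*a)
104*(-29) + n(-10) = 104*(-29) + (⅑)/(-10) = -3016 + (⅑)*(-⅒) = -3016 - 1/90 = -271441/90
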